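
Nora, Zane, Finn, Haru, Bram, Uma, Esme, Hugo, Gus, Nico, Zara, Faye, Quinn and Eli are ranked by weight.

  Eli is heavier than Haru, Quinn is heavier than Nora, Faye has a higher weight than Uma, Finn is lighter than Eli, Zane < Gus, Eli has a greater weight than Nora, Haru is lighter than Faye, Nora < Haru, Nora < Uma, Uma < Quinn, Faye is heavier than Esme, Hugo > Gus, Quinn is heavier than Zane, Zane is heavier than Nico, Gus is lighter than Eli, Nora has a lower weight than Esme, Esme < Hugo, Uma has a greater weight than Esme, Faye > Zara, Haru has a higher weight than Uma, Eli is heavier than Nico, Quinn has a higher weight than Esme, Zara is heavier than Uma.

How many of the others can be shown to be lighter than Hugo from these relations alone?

5

The elements the relations force below Hugo are Nora, Nico, Esme, Zane, Gus — no chain reaches any other.
That is 5.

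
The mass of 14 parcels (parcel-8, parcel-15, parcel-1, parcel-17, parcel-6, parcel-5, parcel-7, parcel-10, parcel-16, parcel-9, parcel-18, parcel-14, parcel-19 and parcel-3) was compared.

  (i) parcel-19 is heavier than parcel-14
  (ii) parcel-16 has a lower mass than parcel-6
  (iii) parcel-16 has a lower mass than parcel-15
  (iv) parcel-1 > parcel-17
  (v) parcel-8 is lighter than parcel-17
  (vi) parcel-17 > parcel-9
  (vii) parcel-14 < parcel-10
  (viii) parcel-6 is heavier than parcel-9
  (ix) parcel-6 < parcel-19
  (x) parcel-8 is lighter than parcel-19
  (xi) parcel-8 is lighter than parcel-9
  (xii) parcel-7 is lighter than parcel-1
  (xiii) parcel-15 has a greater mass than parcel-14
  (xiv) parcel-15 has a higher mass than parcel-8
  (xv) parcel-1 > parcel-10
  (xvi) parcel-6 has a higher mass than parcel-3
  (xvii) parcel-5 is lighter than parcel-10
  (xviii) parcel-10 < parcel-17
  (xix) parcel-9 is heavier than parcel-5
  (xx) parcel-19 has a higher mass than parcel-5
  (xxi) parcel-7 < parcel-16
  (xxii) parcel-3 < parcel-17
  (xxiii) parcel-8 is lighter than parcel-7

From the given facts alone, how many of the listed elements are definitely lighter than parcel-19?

The elements the relations force below parcel-19 are parcel-8, parcel-14, parcel-5, parcel-7, parcel-3, parcel-16, parcel-9, parcel-6 — no chain reaches any other.
That is 8.

8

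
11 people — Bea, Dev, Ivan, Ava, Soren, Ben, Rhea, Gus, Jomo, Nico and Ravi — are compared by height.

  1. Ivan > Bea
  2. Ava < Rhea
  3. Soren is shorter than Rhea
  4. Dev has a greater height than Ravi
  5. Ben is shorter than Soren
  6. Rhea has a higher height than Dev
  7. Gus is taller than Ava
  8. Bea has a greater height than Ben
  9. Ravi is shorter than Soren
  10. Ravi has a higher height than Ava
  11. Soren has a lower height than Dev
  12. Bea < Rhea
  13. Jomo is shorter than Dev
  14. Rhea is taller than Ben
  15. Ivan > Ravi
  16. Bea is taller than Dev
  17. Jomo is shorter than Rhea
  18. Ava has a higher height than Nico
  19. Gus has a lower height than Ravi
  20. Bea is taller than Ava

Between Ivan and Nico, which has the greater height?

Ivan

Following the relations from Nico: Nico < Ava < Gus < Ravi < Soren < Dev < Bea < Ivan.
So Nico < Ivan; Ivan is the taller of the two.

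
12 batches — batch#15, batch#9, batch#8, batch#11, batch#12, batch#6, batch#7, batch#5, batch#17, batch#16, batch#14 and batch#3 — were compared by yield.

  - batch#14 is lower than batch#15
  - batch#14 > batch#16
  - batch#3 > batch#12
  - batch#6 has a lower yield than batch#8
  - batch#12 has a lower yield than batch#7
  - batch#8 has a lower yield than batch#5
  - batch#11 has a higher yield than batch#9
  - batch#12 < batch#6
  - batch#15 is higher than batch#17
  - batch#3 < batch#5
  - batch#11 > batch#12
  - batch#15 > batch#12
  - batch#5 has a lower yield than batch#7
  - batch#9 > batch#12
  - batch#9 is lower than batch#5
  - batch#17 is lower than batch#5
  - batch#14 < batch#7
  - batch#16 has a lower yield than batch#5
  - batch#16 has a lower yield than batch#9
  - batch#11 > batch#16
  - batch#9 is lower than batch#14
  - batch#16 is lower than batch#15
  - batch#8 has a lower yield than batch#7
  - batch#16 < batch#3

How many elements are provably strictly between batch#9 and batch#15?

Chaining upward from batch#9 reaches: batch#11, batch#14, batch#5, batch#7.
Chaining downward from batch#15 reaches: batch#12, batch#16, batch#17, batch#14.
Strictly between batch#9 and batch#15 are those in both lists: batch#14 — 1 element.

1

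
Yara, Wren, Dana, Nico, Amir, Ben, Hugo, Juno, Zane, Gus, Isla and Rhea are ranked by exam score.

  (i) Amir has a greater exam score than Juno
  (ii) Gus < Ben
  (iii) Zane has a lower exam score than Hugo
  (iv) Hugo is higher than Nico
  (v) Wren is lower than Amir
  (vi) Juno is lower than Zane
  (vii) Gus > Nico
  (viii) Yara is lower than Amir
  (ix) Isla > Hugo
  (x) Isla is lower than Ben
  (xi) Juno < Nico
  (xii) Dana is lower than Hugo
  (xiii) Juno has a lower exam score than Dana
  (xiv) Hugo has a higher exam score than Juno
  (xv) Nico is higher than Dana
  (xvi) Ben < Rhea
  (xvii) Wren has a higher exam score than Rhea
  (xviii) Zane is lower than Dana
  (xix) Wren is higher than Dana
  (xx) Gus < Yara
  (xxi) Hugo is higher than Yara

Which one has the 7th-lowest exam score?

Chaining the given pairs: Juno < Zane < Dana < Nico < Gus < Yara < Hugo < Isla < Ben < Rhea < Wren < Amir.
The 7th smallest is Hugo.

Hugo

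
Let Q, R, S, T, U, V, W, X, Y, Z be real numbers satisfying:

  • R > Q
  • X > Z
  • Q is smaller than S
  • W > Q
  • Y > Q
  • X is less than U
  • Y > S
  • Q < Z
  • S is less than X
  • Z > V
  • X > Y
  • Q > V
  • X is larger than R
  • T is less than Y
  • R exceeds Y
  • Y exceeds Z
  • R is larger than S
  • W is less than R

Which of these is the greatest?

U

V is not greatest since V < Z; T is not greatest since T < Y; Q is not greatest since Q < S; Z is not greatest since Z < X; S is not greatest since S < Y; Y is not greatest since Y < X; W is not greatest since W < R; R is not greatest since R < X; X is not greatest since X < U.
Only U has nothing above it, so U is the greatest.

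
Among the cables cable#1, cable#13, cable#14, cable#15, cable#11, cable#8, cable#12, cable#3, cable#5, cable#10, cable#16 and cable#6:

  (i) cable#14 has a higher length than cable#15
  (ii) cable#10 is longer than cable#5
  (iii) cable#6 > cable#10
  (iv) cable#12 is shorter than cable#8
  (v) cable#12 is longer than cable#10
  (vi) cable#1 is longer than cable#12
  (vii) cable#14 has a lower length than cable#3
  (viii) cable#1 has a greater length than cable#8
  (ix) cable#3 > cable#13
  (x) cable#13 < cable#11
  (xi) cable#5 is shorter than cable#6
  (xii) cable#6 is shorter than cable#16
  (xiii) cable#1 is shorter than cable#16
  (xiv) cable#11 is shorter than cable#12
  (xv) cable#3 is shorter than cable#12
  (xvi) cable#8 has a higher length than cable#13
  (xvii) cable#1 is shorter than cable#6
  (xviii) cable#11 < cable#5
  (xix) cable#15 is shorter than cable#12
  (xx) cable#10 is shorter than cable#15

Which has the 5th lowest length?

cable#15

Chaining the given pairs: cable#13 < cable#11 < cable#5 < cable#10 < cable#15 < cable#14 < cable#3 < cable#12 < cable#8 < cable#1 < cable#6 < cable#16.
Counting 5 from the smallest end gives cable#15.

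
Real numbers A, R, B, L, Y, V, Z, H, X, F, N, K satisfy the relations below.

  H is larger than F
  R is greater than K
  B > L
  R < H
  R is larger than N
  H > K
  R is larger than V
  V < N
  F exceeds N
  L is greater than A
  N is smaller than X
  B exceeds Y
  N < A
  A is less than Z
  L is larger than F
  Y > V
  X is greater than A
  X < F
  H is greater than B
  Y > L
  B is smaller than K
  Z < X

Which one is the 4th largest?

The consecutive relations fix a unique order: V < N < A < Z < X < F < L < Y < B < K < R < H.
The 4th largest is B.

B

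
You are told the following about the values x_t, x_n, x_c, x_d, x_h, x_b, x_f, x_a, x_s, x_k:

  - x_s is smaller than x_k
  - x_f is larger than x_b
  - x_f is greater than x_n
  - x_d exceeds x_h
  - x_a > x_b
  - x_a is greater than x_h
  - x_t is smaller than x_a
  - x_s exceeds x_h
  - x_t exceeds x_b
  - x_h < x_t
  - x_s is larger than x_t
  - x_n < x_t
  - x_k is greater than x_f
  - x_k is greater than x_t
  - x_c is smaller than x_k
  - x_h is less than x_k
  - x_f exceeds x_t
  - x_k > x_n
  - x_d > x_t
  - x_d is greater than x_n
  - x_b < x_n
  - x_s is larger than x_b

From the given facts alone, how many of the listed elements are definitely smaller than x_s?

4

The elements the relations force below x_s are x_b, x_n, x_h, x_t — no chain reaches any other.
That is 4.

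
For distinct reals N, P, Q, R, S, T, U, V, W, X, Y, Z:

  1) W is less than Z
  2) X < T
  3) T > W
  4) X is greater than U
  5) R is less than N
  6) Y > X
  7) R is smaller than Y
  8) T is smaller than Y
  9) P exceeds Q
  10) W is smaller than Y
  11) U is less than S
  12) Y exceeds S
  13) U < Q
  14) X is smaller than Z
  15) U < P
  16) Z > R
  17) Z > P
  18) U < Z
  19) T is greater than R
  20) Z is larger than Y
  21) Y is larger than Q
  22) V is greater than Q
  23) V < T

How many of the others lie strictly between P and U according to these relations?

1

Chaining upward from U reaches: Q, S, X, V, T, Y, Z.
Chaining downward from P reaches: Q.
Strictly between U and P are those in both lists: Q — 1 element.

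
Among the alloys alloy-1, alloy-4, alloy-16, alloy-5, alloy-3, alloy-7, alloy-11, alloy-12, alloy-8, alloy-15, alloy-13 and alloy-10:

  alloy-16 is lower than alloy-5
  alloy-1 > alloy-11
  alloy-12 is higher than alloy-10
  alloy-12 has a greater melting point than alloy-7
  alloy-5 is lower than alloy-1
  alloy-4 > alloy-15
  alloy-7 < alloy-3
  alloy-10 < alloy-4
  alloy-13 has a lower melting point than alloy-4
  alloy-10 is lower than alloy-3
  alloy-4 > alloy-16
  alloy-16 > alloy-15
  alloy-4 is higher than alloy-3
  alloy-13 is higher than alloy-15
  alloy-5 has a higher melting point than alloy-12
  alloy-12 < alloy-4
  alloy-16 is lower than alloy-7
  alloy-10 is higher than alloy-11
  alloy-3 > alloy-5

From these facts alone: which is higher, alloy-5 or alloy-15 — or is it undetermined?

alloy-5

Link the given pairs in sequence: alloy-15 < alloy-16; alloy-16 < alloy-7; alloy-7 < alloy-12; alloy-12 < alloy-5.
Chaining these gives alloy-15 < alloy-16 < alloy-7 < alloy-12 < alloy-5.
So alloy-5 is higher.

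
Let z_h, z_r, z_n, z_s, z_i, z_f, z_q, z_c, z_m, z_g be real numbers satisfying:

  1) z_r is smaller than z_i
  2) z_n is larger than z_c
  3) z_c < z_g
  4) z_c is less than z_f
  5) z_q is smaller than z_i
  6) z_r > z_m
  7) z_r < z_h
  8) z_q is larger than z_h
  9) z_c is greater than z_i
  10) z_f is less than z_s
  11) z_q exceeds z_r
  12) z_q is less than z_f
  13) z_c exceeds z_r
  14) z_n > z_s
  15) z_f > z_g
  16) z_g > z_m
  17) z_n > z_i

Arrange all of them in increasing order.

The consecutive links are each given: z_m < z_r; z_r < z_h; z_h < z_q; z_q < z_i; z_i < z_c; z_c < z_g; z_g < z_f; z_f < z_s; z_s < z_n.

z_m < z_r < z_h < z_q < z_i < z_c < z_g < z_f < z_s < z_n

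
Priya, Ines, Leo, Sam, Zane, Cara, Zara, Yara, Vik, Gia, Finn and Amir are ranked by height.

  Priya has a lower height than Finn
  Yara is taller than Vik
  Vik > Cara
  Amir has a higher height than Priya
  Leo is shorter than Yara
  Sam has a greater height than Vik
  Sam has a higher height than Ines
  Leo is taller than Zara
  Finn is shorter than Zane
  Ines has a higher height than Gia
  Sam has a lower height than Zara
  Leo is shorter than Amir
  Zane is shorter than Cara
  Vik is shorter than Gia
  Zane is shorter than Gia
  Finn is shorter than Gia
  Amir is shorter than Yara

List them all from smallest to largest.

Priya < Finn < Zane < Cara < Vik < Gia < Ines < Sam < Zara < Leo < Amir < Yara

The consecutive links are each given: Priya < Finn; Finn < Zane; Zane < Cara; Cara < Vik; Vik < Gia; Gia < Ines; Ines < Sam; Sam < Zara; Zara < Leo; Leo < Amir; Amir < Yara.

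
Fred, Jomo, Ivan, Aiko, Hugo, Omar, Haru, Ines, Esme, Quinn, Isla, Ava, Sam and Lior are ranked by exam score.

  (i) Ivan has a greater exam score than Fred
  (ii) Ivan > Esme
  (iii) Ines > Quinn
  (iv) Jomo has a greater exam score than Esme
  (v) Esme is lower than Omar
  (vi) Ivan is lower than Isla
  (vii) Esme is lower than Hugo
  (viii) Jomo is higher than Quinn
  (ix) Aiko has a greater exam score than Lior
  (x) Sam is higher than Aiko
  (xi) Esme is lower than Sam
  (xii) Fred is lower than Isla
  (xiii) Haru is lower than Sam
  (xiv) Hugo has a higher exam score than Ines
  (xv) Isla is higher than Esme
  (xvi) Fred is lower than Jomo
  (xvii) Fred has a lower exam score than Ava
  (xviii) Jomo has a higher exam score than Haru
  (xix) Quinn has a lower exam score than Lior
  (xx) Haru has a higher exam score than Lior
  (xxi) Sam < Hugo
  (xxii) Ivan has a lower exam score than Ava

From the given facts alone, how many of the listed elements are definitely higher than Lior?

5

The elements the relations force above Lior are Haru, Aiko, Sam, Jomo, Hugo — no chain reaches any other.
That is 5.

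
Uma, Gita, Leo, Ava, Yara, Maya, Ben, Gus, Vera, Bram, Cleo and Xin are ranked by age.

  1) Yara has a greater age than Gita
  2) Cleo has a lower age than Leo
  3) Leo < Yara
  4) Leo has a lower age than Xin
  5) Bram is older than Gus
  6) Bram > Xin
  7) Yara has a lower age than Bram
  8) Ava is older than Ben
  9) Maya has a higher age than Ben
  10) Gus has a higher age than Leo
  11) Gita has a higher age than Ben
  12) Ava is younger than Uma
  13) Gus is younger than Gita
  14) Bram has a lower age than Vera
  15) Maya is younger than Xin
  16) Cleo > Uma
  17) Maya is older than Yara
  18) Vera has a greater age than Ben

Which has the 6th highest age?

Chaining the given pairs: Ben < Ava < Uma < Cleo < Leo < Gus < Gita < Yara < Maya < Xin < Bram < Vera.
Counting 6 from the largest end gives Gita.

Gita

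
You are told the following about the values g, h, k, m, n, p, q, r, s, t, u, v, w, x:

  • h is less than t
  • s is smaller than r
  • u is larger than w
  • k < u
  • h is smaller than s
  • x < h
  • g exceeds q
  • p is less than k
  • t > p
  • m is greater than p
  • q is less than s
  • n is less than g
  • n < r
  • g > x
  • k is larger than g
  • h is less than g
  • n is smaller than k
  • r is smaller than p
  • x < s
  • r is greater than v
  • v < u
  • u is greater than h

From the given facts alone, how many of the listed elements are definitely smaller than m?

Directly below m: p.
One step further: r (2 so far).
One step further: n, v, s (5 so far).
One step further: x, h, q (8 so far).
Nothing else is reachable below m; 8 in all.

8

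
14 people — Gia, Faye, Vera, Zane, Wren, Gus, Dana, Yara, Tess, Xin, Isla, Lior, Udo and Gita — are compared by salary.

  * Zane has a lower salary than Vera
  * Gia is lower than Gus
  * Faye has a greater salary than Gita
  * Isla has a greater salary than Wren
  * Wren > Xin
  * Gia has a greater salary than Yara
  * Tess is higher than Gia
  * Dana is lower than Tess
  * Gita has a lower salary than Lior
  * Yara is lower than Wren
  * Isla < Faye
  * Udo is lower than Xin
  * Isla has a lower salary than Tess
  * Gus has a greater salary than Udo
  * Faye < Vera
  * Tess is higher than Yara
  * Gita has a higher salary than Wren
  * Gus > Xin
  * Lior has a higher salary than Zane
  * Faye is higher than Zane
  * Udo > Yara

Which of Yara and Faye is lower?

Yara

Yara < Udo and Udo < Xin give Yara < Xin.
With Xin < Wren: Yara < Udo < Xin < Wren.
With Wren < Isla: Yara < Udo < Xin < Wren < Isla.
With Isla < Faye: Yara < Udo < Xin < Wren < Isla < Faye.
So Yara < Faye; Yara is the lower of the two.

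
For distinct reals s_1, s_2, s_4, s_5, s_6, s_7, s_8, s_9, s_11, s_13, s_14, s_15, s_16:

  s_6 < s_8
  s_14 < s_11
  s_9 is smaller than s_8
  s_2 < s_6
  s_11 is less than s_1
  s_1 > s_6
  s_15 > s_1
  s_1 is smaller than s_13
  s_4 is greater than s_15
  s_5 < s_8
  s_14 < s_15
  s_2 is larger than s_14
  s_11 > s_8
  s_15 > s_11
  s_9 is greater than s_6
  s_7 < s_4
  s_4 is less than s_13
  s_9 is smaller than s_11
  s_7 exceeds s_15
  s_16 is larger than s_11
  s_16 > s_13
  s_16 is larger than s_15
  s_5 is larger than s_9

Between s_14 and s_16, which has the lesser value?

s_14

s_14 < s_2 and s_2 < s_6 give s_14 < s_6.
Then s_6 < s_9 extends the chain to s_9.
With s_9 < s_5: s_14 < s_2 < s_6 < s_9 < s_5.
With s_5 < s_8: s_14 < s_2 < s_6 < s_9 < s_5 < s_8.
With s_8 < s_11: s_14 < s_2 < s_6 < s_9 < s_5 < s_8 < s_11.
With s_11 < s_1: s_14 < s_2 < s_6 < s_9 < s_5 < s_8 < s_11 < s_1.
With s_1 < s_15: s_14 < s_2 < s_6 < s_9 < s_5 < s_8 < s_11 < s_1 < s_15.
With s_15 < s_7: s_14 < s_2 < s_6 < s_9 < s_5 < s_8 < s_11 < s_1 < s_15 < s_7.
Then s_7 < s_4 extends the chain to s_4.
Then s_4 < s_13 extends the chain to s_13.
With s_13 < s_16: s_14 < s_2 < s_6 < s_9 < s_5 < s_8 < s_11 < s_1 < s_15 < s_7 < s_4 < s_13 < s_16.
So s_14 < s_16; s_14 is the smaller of the two.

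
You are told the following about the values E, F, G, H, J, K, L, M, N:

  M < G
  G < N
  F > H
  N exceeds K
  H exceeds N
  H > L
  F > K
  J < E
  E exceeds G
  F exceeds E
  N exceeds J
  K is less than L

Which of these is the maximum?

F

Chaining downward from F: directly below it, K, H, E; then J, G, L, N; then M.
That covers every other element, and nothing is given above F, so F is the maximum.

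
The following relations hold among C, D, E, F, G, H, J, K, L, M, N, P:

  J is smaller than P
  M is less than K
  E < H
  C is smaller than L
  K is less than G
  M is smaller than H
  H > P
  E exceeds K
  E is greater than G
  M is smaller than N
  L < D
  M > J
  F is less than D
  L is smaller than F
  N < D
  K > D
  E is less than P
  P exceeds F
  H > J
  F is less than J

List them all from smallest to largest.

C < L < F < J < M < N < D < K < G < E < P < H

Each adjacent pair is fixed by a given relation: C < L; L < F; F < J; J < M; M < N; N < D; D < K; K < G; G < E; E < P; P < H. Chaining them end to end gives the full order.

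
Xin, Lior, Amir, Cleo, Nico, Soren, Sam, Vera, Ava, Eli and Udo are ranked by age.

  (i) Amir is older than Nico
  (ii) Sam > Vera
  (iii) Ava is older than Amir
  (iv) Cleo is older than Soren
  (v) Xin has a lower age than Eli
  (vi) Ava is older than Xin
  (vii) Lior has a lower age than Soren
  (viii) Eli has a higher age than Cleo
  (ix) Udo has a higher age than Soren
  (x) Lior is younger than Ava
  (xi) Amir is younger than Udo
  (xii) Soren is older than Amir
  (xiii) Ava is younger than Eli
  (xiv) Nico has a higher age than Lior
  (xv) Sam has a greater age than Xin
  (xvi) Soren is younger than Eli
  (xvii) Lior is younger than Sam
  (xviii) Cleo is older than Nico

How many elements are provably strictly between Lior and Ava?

Chaining upward from Lior reaches: Nico, Amir, Soren, Cleo, Udo, Eli, Sam.
Chaining downward from Ava reaches: Xin, Nico, Amir.
Strictly between Lior and Ava are those in both lists: Nico, Amir — 2 elements.

2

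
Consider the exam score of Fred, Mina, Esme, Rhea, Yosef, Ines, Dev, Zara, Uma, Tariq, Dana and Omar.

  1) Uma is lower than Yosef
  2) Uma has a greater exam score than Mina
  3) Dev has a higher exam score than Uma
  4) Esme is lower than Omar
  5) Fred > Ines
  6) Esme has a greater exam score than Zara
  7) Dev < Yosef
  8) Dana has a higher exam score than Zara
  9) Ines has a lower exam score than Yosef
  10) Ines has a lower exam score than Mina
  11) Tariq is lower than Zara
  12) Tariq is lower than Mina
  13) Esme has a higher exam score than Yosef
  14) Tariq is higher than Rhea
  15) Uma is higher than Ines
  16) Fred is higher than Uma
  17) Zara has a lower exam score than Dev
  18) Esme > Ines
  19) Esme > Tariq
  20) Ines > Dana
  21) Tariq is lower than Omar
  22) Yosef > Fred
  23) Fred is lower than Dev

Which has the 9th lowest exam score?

The consecutive relations fix a unique order: Rhea < Tariq < Zara < Dana < Ines < Mina < Uma < Fred < Dev < Yosef < Esme < Omar.
Counting 9 from the smallest end gives Dev.

Dev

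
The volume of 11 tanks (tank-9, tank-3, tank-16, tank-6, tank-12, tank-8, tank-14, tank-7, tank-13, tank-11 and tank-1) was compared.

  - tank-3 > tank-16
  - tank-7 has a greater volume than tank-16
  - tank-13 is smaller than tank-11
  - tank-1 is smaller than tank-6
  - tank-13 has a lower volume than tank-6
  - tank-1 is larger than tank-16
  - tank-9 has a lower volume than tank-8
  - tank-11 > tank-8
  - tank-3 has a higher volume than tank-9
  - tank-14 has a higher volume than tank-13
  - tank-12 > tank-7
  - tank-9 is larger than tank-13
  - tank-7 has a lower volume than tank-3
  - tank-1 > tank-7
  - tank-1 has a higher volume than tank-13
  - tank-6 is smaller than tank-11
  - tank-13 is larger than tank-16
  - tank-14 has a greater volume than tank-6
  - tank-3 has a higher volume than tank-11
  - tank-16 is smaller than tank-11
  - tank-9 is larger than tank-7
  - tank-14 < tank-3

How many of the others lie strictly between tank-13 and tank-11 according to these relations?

The relations place tank-13 below tank-11. An element lies strictly between them when it is forced above tank-13 and also forced below tank-11.
Above tank-13: {tank-9, tank-8, tank-1, tank-6, tank-14, tank-3}. Below tank-11: {tank-16, tank-7, tank-9, tank-8, tank-1, tank-6}.
Intersection: {tank-9, tank-8, tank-1, tank-6} — 4.

4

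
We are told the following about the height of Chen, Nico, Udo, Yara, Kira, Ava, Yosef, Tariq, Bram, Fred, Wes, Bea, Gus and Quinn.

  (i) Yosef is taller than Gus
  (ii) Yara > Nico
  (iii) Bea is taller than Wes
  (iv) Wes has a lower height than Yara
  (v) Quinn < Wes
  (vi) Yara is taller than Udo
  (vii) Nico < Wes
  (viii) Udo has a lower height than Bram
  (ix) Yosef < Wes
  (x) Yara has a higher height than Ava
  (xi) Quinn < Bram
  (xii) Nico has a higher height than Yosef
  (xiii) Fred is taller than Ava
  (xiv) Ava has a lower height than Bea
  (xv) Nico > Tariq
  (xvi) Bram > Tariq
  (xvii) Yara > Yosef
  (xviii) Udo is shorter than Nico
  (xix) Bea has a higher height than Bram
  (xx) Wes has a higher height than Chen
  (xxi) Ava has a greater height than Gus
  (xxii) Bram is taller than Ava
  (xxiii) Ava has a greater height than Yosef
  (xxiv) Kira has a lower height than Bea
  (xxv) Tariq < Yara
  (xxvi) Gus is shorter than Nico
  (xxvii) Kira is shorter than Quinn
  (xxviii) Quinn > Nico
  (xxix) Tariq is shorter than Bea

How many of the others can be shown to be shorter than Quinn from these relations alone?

6

From Quinn the given relations immediately reach Kira, Nico.
From those, Tariq, Gus, Udo, Yosef — 6 in total.
No other element is forced below Quinn by the given relations, so the count is 6.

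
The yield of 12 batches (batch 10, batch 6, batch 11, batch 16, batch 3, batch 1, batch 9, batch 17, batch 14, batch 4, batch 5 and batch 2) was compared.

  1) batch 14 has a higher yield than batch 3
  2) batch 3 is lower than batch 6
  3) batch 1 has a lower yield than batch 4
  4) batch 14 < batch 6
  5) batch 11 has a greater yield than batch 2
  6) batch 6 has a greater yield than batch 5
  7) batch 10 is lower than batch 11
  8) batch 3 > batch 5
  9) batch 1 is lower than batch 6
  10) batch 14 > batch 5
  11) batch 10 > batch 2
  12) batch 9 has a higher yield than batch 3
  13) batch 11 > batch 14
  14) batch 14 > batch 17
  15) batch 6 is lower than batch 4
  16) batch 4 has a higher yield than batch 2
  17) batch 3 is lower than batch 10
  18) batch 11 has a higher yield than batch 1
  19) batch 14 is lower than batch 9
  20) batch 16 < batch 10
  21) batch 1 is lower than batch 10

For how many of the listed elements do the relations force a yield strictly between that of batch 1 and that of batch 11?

The relations place batch 1 below batch 11. An element lies strictly between them when it is forced above batch 1 and also forced below batch 11.
Above batch 1: {batch 10, batch 6, batch 4}. Below batch 11: {batch 5, batch 3, batch 17, batch 16, batch 2, batch 14, batch 10}.
Intersection: {batch 10} — 1.

1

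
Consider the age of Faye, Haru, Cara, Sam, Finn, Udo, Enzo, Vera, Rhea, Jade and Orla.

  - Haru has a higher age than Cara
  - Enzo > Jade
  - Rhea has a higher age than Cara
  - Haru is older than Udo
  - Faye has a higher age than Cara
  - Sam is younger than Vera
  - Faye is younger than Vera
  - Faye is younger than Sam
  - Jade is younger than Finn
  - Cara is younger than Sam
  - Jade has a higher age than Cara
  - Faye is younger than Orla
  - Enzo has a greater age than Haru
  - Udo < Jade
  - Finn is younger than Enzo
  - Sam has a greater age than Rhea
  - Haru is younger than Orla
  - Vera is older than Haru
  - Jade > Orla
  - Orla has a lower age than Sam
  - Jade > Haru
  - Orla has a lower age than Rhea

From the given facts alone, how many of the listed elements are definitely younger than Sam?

6

From Sam the given relations immediately reach Cara, Faye, Orla, Rhea.
From those, Haru — 5 in total.
From those, Udo — 6 in total.
No other element is forced below Sam by the given relations, so the count is 6.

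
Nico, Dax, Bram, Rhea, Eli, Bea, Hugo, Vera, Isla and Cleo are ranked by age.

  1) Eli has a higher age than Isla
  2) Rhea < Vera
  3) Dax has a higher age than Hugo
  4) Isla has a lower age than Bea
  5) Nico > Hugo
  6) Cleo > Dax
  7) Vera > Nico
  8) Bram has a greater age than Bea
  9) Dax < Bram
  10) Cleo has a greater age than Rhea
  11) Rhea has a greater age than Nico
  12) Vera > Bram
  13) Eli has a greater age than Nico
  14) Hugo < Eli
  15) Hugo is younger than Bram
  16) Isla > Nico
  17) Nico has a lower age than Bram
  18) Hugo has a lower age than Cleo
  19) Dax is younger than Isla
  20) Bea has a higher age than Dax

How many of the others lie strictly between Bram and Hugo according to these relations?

4

Chaining upward from Hugo reaches: Nico, Dax, Isla, Bea, Rhea, Cleo, Eli, Vera.
Chaining downward from Bram reaches: Nico, Dax, Isla, Bea.
Strictly between Hugo and Bram are those in both lists: Nico, Dax, Isla, Bea — 4 elements.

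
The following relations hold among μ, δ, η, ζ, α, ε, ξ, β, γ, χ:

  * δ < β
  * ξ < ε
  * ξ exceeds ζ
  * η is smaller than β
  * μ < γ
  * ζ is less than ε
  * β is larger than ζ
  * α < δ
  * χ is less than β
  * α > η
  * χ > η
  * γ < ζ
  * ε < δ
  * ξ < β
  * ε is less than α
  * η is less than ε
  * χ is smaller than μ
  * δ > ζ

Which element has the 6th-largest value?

Piecing the relations together gives one ordering: η < χ < μ < γ < ζ < ξ < ε < α < δ < β.
The 6th largest is ζ.

ζ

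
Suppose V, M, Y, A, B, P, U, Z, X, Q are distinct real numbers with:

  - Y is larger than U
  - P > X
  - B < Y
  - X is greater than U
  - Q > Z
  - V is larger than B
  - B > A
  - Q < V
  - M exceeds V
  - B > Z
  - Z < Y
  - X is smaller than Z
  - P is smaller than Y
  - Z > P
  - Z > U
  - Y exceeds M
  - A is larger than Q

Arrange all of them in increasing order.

Each adjacent pair is fixed by a given relation: U < X; X < P; P < Z; Z < Q; Q < A; A < B; B < V; V < M; M < Y. Chaining them end to end gives the full order.

U < X < P < Z < Q < A < B < V < M < Y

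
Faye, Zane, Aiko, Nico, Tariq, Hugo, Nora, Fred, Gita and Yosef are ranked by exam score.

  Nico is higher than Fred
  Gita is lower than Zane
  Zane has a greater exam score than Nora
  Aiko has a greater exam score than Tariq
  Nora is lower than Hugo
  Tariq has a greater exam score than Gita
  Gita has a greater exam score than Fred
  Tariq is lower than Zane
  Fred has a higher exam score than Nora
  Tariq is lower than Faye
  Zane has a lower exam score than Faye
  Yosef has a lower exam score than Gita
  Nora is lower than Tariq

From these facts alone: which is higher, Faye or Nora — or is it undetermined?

Faye

Nora < Fred < Gita < Zane < Faye, by transitivity through Fred, Gita, Zane.
So Faye is higher.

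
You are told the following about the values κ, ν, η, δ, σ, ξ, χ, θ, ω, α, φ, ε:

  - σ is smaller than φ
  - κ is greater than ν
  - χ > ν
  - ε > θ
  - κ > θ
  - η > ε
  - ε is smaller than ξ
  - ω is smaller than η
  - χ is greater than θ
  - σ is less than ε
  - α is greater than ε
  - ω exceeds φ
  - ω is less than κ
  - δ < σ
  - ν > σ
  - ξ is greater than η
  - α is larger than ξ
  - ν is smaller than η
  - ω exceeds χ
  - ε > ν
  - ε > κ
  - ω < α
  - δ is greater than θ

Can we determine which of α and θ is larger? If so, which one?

Following the relations from θ: θ < δ < σ < ν < χ < ω < κ < ε < η < ξ < α.
So α is larger.

α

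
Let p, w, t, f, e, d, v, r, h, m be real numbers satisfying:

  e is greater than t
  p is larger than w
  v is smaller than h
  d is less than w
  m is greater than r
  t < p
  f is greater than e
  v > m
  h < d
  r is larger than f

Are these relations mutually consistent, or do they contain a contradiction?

consistent

The single ordering t < e < f < r < m < v < h < d < w < p satisfies every listed relation, so no contradiction arises.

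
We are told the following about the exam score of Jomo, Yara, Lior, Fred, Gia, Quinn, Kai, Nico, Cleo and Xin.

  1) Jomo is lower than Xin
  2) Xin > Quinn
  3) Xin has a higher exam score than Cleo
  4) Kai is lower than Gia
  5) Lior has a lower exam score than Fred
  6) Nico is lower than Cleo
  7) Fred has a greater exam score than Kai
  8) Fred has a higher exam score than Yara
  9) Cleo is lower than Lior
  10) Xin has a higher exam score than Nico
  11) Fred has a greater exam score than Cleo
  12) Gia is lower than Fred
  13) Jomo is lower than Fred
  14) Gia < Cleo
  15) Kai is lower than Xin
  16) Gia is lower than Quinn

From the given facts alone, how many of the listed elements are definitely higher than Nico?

The elements the relations force above Nico are Cleo, Xin, Lior, Fred — no chain reaches any other.
That is 4.

4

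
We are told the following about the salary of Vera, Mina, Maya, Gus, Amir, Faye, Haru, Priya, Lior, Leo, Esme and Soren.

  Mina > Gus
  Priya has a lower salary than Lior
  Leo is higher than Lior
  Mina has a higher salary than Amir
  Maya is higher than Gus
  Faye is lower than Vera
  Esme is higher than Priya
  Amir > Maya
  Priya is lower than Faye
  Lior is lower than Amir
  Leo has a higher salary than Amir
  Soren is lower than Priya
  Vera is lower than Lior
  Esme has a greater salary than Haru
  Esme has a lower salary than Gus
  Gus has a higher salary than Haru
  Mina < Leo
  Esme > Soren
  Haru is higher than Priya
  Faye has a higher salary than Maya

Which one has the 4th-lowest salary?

Chaining the given pairs: Soren < Priya < Haru < Esme < Gus < Maya < Faye < Vera < Lior < Amir < Mina < Leo.
Counting 4 from the smallest end gives Esme.

Esme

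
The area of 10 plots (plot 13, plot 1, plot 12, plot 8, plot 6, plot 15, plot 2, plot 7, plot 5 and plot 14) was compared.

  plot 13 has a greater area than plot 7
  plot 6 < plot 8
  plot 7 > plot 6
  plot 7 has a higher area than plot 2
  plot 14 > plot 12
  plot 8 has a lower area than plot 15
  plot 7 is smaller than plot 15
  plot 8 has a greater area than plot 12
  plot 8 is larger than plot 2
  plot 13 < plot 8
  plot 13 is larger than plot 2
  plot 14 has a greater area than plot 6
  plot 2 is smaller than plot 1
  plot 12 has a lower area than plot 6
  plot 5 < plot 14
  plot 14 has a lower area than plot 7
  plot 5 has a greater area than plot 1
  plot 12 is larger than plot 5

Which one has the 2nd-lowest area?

plot 1

Piecing the relations together gives one ordering: plot 2 < plot 1 < plot 5 < plot 12 < plot 6 < plot 14 < plot 7 < plot 13 < plot 8 < plot 15.
Counting 2 from the smallest end gives plot 1.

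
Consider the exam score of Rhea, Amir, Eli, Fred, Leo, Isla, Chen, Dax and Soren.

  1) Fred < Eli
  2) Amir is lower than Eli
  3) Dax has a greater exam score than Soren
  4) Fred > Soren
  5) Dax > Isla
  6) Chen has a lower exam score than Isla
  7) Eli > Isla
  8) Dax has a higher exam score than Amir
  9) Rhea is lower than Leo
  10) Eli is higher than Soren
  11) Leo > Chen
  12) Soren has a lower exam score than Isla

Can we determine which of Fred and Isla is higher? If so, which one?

Following every chain through Isla: above Isla we get Dax, Eli; below Isla we get Chen, Soren.
Fred is not reached, and no chain runs the other way from Fred to Isla.
So the given relations leave the order of Isla and Fred undetermined.

undetermined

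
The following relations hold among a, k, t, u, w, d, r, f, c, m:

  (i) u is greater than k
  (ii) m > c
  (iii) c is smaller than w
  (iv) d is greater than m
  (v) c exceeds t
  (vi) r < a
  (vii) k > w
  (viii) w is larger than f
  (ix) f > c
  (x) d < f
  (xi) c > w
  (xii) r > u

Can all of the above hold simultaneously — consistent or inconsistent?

We have w < c stated directly, yet also c < m < d < f < w by chaining the others — so c < w. Contradiction.

inconsistent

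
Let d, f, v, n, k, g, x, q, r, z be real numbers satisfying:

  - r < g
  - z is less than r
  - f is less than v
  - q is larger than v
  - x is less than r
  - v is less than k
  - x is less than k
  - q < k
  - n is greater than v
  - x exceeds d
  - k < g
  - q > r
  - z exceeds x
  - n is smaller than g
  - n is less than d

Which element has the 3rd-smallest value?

n

Chaining the given pairs: f < v < n < d < x < z < r < q < k < g.
Counting 3 from the smallest end gives n.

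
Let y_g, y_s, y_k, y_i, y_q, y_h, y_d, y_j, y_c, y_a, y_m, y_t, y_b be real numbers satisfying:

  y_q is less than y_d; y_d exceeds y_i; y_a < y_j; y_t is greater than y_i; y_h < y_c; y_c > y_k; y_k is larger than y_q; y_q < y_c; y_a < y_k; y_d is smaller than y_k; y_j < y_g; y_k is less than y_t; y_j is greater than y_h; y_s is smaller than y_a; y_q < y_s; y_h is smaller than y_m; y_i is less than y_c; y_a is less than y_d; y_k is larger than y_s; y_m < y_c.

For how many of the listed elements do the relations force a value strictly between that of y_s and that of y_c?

The relations place y_s below y_c. An element lies strictly between them when it is forced above y_s and also forced below y_c.
Above y_s: {y_a, y_d, y_k, y_j, y_t, y_g}. Below y_c: {y_q, y_h, y_m, y_i, y_a, y_d, y_k}.
Intersection: {y_a, y_d, y_k} — 3.

3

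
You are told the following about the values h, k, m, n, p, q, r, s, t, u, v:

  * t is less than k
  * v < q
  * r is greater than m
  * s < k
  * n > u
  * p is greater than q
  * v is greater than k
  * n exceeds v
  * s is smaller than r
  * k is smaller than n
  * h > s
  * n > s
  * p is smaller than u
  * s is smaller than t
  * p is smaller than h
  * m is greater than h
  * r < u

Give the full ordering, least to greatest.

Each adjacent pair is fixed by a given relation: s < t; t < k; k < v; v < q; q < p; p < h; h < m; m < r; r < u; u < n. Chaining them end to end gives the full order.

s < t < k < v < q < p < h < m < r < u < n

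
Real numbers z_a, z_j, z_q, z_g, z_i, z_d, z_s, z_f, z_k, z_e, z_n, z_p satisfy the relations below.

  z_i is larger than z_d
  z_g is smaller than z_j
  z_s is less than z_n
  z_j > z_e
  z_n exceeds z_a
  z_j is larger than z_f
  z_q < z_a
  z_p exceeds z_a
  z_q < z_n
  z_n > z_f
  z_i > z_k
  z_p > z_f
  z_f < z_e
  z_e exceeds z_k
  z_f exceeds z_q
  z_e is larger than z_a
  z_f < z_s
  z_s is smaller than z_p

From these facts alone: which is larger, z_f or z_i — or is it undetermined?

Following every chain through z_f: above z_f we get z_s, z_e, z_p, z_n, z_j; below z_f we get z_q.
z_i is not reached, and no chain runs the other way from z_i to z_f.
So the given relations leave the order of z_f and z_i undetermined.

undetermined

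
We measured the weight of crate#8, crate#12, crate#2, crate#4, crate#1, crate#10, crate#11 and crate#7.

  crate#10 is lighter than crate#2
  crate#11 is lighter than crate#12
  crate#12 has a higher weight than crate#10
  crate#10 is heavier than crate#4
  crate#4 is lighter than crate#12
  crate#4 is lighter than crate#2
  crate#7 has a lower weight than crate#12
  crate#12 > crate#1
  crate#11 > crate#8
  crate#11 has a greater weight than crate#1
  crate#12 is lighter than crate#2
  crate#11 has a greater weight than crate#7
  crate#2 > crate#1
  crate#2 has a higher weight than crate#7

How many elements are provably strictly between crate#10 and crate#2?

Chaining upward from crate#10 reaches: crate#12.
Chaining downward from crate#2 reaches: crate#4, crate#1, crate#7, crate#8, crate#11, crate#12.
Strictly between crate#10 and crate#2 are those in both lists: crate#12 — 1 element.

1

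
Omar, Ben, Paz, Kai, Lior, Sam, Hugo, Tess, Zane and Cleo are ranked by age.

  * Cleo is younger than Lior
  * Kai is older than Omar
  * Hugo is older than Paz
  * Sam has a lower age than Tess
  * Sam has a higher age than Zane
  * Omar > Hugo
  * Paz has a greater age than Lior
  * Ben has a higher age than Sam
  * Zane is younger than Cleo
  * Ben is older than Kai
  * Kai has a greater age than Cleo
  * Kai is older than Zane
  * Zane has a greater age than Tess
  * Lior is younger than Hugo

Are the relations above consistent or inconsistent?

inconsistent

We have Zane < Sam stated directly, yet also Sam < Tess < Zane by chaining the others — so Sam < Zane. Contradiction.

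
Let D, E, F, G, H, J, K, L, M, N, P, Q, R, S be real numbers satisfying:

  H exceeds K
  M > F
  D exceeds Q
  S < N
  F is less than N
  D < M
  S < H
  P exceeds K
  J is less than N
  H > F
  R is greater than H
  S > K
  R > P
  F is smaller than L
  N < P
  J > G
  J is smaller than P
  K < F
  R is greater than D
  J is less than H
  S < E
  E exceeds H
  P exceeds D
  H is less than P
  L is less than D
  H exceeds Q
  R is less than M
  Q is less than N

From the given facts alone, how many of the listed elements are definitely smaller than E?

7

From E the given relations immediately reach S, H.
From those, K, F, Q, J — 6 in total.
From those, G — 7 in total.
Nothing else is reachable below E; 7 in all.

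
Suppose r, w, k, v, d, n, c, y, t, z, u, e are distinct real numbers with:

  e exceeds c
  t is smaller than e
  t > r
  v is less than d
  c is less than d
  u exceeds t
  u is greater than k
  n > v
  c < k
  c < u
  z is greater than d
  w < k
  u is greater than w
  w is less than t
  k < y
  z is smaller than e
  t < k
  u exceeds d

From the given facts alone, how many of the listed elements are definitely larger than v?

Directly above v: d, n.
One step further: z, u (4 so far).
One step further: e (5 so far).
Nothing else is reachable above v; 5 in all.

5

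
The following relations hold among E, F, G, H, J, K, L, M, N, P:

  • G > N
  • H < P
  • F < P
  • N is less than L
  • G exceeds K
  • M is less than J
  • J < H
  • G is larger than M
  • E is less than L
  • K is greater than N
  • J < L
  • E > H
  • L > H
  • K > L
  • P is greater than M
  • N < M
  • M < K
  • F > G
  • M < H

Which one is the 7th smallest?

Chaining the given pairs: N < M < J < H < E < L < K < G < F < P.
Counting 7 from the smallest end gives K.

K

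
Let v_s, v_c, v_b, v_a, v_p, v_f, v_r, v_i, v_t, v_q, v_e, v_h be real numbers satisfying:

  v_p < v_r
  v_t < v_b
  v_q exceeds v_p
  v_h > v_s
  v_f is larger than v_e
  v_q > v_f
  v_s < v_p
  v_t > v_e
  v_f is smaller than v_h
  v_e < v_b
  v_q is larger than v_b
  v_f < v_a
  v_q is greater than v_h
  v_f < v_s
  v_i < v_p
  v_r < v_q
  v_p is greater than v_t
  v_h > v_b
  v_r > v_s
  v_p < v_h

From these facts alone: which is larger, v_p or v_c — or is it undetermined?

undetermined

Following every chain through v_p: above v_p we get v_r, v_h, v_q; below v_p we get v_e, v_t, v_i, v_f, v_s.
v_c is not reached, and no chain runs the other way from v_c to v_p.
So the given relations leave the order of v_p and v_c undetermined.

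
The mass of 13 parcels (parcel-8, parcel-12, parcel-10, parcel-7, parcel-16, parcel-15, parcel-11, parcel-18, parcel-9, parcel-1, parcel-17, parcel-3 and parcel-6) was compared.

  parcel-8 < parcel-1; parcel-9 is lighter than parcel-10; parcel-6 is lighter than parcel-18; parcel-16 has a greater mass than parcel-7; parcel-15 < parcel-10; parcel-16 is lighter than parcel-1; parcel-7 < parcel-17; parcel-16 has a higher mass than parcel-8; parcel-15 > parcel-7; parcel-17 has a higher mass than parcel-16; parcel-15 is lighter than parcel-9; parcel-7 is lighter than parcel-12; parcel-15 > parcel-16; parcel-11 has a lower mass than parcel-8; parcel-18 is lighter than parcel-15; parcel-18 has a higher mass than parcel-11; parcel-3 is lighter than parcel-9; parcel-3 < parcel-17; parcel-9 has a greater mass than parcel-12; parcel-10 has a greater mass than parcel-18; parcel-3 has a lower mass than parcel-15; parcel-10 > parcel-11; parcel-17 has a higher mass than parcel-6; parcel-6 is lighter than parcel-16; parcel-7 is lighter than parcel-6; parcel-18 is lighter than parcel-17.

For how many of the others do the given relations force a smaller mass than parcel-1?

5

From parcel-1 the given relations immediately reach parcel-8, parcel-16.
From those, parcel-11, parcel-7, parcel-6 — 5 in total.
No other element is forced below parcel-1 by the given relations, so the count is 5.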